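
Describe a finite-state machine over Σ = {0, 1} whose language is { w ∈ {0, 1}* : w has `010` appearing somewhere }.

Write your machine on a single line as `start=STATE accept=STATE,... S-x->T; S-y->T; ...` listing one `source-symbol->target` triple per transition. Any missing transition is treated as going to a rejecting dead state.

States q0..q2 record the length of the longest prefix of `010` that matches the current input suffix. Reaching q3 means `010` has been seen, and we stay there forever. Accept from q3.
        0   1  
>  q0   q1  q0 
   q1   q1  q2 
   q2   q3  q0 
 * q3   q3  q3 
(> = start, * = accepting)

start=q0; accept=q3; q0-0->q1; q0-1->q0; q1-0->q1; q1-1->q2; q2-0->q3; q2-1->q0; q3-0->q3; q3-1->q3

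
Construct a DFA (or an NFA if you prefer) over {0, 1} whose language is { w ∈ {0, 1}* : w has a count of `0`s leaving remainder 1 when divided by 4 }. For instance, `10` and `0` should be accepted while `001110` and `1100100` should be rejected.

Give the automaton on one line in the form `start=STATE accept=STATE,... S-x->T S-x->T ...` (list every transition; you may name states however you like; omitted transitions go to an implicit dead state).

start=A accept=B A-0->B A-1->A B-0->C B-1->B C-0->D C-1->C D-0->A D-1->D

The only thing that matters is how many `0`s have appeared, reduced mod 4. Use one state per residue: A for 0, …, D for 3. Reading `0` moves to the next residue; anything else stays put. B is accepting.
With 4 states:
       0  1 
>  A   B  A 
 * B   C  B 
   C   D  C 
   D   A  D 
(> = start, * = accepting)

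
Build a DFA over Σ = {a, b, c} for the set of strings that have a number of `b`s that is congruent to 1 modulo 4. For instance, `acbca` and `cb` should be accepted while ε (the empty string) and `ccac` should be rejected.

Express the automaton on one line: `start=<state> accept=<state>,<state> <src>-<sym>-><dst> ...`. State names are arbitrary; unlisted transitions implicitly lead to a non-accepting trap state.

start=q0 accept=q1 q0-a->q0 q0-b->q1 q0-c->q0 q1-a->q1 q1-b->q2 q1-c->q1 q2-a->q2 q2-b->q3 q2-c->q2 q3-a->q3 q3-b->q0 q3-c->q3

The only thing that matters is how many `b`s have appeared, reduced mod 4. Use one state per residue: q0 for 0, …, q3 for 3. Reading `b` moves to the next residue; anything else stays put. q1 is accepting.
4 states suffice.
        a   b   c  
>  q0   q0  q1  q0 
 * q1   q1  q2  q1 
   q2   q2  q3  q2 
   q3   q3  q0  q3 
(> = start, * = accepting)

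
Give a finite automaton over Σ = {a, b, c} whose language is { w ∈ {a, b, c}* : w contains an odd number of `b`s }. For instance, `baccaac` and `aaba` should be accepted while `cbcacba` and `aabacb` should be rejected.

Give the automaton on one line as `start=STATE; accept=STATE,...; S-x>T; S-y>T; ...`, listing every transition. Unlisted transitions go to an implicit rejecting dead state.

Keep the running count of `b`s modulo 2: each `b` advances along the cycle S0 → S1 → S0 while other symbols loop. Accept at S1.
With 2 states:
        a   b   c  
>  S0   S0  S1  S0 
 * S1   S1  S0  S1 
(> = start, * = accepting)

start=S0; accept=S1; S0-a>S0; S0-b>S1; S0-c>S0; S1-a>S1; S1-b>S0; S1-c>S1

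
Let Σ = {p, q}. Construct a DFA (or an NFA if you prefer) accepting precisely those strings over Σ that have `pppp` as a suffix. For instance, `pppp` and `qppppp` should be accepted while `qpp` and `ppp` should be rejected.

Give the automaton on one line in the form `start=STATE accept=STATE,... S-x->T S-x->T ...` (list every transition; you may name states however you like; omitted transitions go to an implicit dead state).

Remember how much of `pppp` the current input suffix matches. State S0 means no match yet; S1 means the last symbol is `p`; S2 means the last 2 symbols are `pp`; S3 means the last 3 symbols are `ppp`; S4 means the last 4 symbols are `pppp`. Only S4 accepts. On a mismatch, fall back to the longest proper suffix that is still a prefix of `pppp`.
        p   q  
>  S0   S1  S0 
   S1   S2  S0 
   S2   S3  S0 
   S3   S4  S0 
 * S4   S4  S0 
(> = start, * = accepting)

start=S0 accept=S4 S0-p->S1 S0-q->S0 S1-p->S2 S1-q->S0 S2-p->S3 S2-q->S0 S3-p->S4 S3-q->S0 S4-p->S4 S4-q->S0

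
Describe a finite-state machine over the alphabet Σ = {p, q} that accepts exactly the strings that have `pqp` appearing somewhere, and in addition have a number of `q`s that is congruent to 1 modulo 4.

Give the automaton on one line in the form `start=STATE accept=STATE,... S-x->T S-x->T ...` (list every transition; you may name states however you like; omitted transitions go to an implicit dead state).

start=A accept=G A-p->B A-q->C B-p->B B-q->D C-p->E C-q->F D-p->G D-q->F E-p->E E-q->H F-p->I F-q->J G-p->G G-q->K H-p->K H-q->J I-p->I I-q->L J-p->M J-q->A K-p->K K-q->N L-p->N L-q->A M-p->M M-q->O N-p->N N-q->P O-p->P O-q->C P-p->P P-q->G

Handle the two conditions separately and then intersect. The first has 4 states tracking whether and how much of `pqp` has been seen; the second has 4 states tracking the count of `q`s modulo 4. A product state is a pair (one from each), accepting exactly when both do.
       p  q 
>  A   B  C 
   B   B  D 
   C   E  F 
   D   G  F 
   E   E  H 
   F   I  J 
 * G   G  K 
   H   K  J 
   I   I  L 
   J   M  A 
   K   K  N 
   L   N  A 
   M   M  O 
   N   N  P 
   O   P  C 
   P   P  G 
(> = start, * = accepting)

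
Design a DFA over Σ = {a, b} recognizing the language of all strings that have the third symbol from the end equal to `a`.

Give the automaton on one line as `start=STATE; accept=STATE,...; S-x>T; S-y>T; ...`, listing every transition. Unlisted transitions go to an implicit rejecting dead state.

A DFA must remember the last 3 symbols (since which symbol is third-to-last isn't known until the input ends). Use one state per possible window of the last ≤3 symbols; accept from those whose window starts with `a`.
15 states suffice.
          a    b  
>  q0     q1   q2 
   q1     q3   q4 
   q2     q5   q6 
   q3     q7   q8 
   q4     q9  q10 
   q5    q11  q12 
   q6    q13  q14 
 * q7     q7   q8 
 * q8     q9  q10 
 * q9    q11  q12 
 * q10   q13  q14 
   q11    q7   q8 
   q12    q9  q10 
   q13   q11  q12 
   q14   q13  q14 
(> = start, * = accepting)

start=q0; accept=q7,q8,q9,q10; q0-a>q1; q0-b>q2; q1-a>q3; q1-b>q4; q2-a>q5; q2-b>q6; q3-a>q7; q3-b>q8; q4-a>q9; q4-b>q10; q5-a>q11; q5-b>q12; q6-a>q13; q6-b>q14; q7-a>q7; q7-b>q8; q8-a>q9; q8-b>q10; q9-a>q11; q9-b>q12; q10-a>q13; q10-b>q14; q11-a>q7; q11-b>q8; q12-a>q9; q12-b>q10; q13-a>q11; q13-b>q12; q14-a>q13; q14-b>q14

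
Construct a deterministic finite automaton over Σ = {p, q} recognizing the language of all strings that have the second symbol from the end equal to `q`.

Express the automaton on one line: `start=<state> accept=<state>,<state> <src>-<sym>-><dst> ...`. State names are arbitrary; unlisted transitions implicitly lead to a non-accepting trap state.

Because acceptance depends on a position counted from the end, the machine has to buffer the most recent 2 symbols. Make each state the string of the last up-to-2 symbols read; on input `x` shift the window left and append `x`. Accept when the buffered window has length 2 and begins with `q`.
       p  q 
>  A   B  C 
   B   D  E 
   C   F  G 
   D   D  E 
   E   F  G 
 * F   D  E 
 * G   F  G 
(> = start, * = accepting)

start=A accept=F,G A-p->B A-q->C B-p->D B-q->E C-p->F C-q->G D-p->D D-q->E E-p->F E-q->G F-p->D F-q->E G-p->F G-q->G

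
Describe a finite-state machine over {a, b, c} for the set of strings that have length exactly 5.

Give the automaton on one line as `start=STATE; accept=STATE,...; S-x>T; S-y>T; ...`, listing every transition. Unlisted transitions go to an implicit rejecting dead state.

start=S0; accept=S5; S0-a>S1; S0-b>S1; S0-c>S1; S1-a>S2; S1-b>S2; S1-c>S2; S2-a>S3; S2-b>S3; S2-c>S3; S3-a>S4; S3-b>S4; S3-c>S4; S4-a>S5; S4-b>S5; S4-c>S5; S5-a>S6; S5-b>S6; S5-c>S6; S6-a>S6; S6-b>S6; S6-c>S6

Count input length up to 6: every symbol moves from S0 toward S6, which means 'more than 5' and absorbs. Accept from {S5}.
With 7 states:
        a   b   c  
>  S0   S1  S1  S1 
   S1   S2  S2  S2 
   S2   S3  S3  S3 
   S3   S4  S4  S4 
   S4   S5  S5  S5 
 * S5   S6  S6  S6 
   S6   S6  S6  S6 
(> = start, * = accepting)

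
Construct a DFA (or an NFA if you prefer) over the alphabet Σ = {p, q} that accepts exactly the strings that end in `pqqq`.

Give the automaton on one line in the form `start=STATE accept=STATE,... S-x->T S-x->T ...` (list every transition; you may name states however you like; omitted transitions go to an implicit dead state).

start=A accept=E A-p->B A-q->A B-p->B B-q->C C-p->B C-q->D D-p->B D-q->E E-p->B E-q->A

Remember how much of `pqqq` the current input suffix matches. State A means no match yet; B means the last symbol is `p`; C means the last 2 symbols are `pq`; D means the last 3 symbols are `pqq`; E means the last 4 symbols are `pqqq`. Only E accepts. On a mismatch, fall back to the longest proper suffix that is still a prefix of `pqqq`.
5 states suffice.
       p  q 
>  A   B  A 
   B   B  C 
   C   B  D 
   D   B  E 
 * E   B  A 
(> = start, * = accepting)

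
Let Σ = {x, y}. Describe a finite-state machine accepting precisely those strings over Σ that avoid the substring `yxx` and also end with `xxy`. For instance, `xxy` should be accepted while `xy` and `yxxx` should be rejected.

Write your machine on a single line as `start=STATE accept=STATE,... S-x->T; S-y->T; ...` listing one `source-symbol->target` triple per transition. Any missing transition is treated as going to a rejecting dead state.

start=q0; accept=q5; q0-x->q1; q0-y->q2; q1-x->q3; q1-y->q2; q2-x->q4; q2-y->q2; q3-x->q3; q3-y->q5; q4-x->q6; q4-y->q2; q5-x->q4; q5-y->q2; q6-x->q6; q6-y->q7; q7-x->q8; q7-y->q9; q8-x->q6; q8-y->q9; q9-x->q8; q9-y->q9

Run two small machines in parallel and take their product. One (4 states) tracks partial matches of the forbidden pattern `yxx`; the other (4 states) tracks how much of the suffix `xxy` has currently been matched. Each combined state is a pair, one component from each; accept when both components accept.
A 10-state machine:
        x   y  
>  q0   q1  q2 
   q1   q3  q2 
   q2   q4  q2 
   q3   q3  q5 
   q4   q6  q2 
 * q5   q4  q2 
   q6   q6  q7 
   q7   q8  q9 
   q8   q6  q9 
   q9   q8  q9 
(> = start, * = accepting)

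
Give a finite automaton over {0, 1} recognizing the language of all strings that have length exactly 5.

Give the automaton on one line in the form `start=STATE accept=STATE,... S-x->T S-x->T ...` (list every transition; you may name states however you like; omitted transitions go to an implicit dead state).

start=S0 accept=S5 S0-0->S1 S0-1->S1 S1-0->S2 S1-1->S2 S2-0->S3 S2-1->S3 S3-0->S4 S3-1->S4 S4-0->S5 S4-1->S5 S5-0->S6 S5-1->S6 S6-0->S6 S6-1->S6

We only need to distinguish lengths 0, 1, …, 5, and '>5'. Chain S0 → S1 → S2 → S3 → S4 → S5 → S6 on every symbol, with S6 looping. Accepting states: {S5}.
        0   1  
>  S0   S1  S1 
   S1   S2  S2 
   S2   S3  S3 
   S3   S4  S4 
   S4   S5  S5 
 * S5   S6  S6 
   S6   S6  S6 
(> = start, * = accepting)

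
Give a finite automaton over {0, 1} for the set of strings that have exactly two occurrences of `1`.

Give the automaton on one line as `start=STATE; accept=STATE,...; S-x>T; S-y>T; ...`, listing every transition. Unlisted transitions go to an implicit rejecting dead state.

Count `1`s, saturating at 3: states s0 through s2 mean 0 through 2 `1`s seen; s3 means more than 2. Each `1` increments (capped at s3); other symbols loop. Accept from {s2}.
        0   1  
>  s0   s0  s1 
   s1   s1  s2 
 * s2   s2  s3 
   s3   s3  s3 
(> = start, * = accepting)

start=s0; accept=s2; s0-0>s0; s0-1>s1; s1-0>s1; s1-1>s2; s2-0>s2; s2-1>s3; s3-0>s3; s3-1>s3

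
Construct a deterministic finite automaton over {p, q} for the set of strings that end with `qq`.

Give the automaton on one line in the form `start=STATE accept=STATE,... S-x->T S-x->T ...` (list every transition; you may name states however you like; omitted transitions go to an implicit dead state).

start=s0 accept=s2 s0-p->s0 s0-q->s1 s1-p->s0 s1-q->s2 s2-p->s0 s2-q->s2

Let each state record the length of the longest suffix of the input read so far that is also a prefix of `qq`. s1 means the last symbol is `q`; s2 means the last 2 symbols are `qq`. Accept only at s2, where the string currently ends in `qq`.
        p   q  
>  s0   s0  s1 
   s1   s0  s2 
 * s2   s0  s2 
(> = start, * = accepting)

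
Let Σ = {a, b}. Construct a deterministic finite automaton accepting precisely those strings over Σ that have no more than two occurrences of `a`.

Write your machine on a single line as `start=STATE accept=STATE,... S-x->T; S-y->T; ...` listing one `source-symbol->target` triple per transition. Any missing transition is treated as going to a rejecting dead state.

Only the number of `a`s matters, and only up to 3. Make a chain q0 → q1 → q2 → q3 advanced by each `a` (with q3 absorbing); every other symbol self-loops. The accepting set is {q0, q1, q2}.
With 4 states:
        a   b  
>* q0   q1  q0 
 * q1   q2  q1 
 * q2   q3  q2 
   q3   q3  q3 
(> = start, * = accepting)

start=q0; accept=q0,q1,q2; q0-a->q1; q0-b->q0; q1-a->q2; q1-b->q1; q2-a->q3; q2-b->q2; q3-a->q3; q3-b->q3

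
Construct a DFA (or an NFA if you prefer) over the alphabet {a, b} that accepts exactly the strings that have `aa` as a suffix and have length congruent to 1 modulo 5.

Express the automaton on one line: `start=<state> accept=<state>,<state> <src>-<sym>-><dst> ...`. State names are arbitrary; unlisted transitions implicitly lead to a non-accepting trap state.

Build one automaton per condition and run them in lockstep. The first has 3 states tracking how much of the suffix `aa` has currently been matched; the second has 5 states tracking the input length modulo 5. A product state is a pair (one from each), accepting exactly when both do.
A 15-state machine:
          a    b  
>  q0     q1   q2 
   q1     q3   q4 
   q2     q5   q4 
   q3     q6   q7 
   q4     q8   q7 
   q5     q6   q7 
   q6     q9  q10 
   q7    q11  q10 
   q8     q9  q10 
   q9    q12   q0 
   q10   q13   q0 
   q11   q12   q0 
   q12   q14   q2 
   q13   q14   q2 
 * q14    q3   q4 
(> = start, * = accepting)

start=q0 accept=q14 q0-a->q1 q0-b->q2 q1-a->q3 q1-b->q4 q2-a->q5 q2-b->q4 q3-a->q6 q3-b->q7 q4-a->q8 q4-b->q7 q5-a->q6 q5-b->q7 q6-a->q9 q6-b->q10 q7-a->q11 q7-b->q10 q8-a->q9 q8-b->q10 q9-a->q12 q9-b->q0 q10-a->q13 q10-b->q0 q11-a->q12 q11-b->q0 q12-a->q14 q12-b->q2 q13-a->q14 q13-b->q2 q14-a->q3 q14-b->q4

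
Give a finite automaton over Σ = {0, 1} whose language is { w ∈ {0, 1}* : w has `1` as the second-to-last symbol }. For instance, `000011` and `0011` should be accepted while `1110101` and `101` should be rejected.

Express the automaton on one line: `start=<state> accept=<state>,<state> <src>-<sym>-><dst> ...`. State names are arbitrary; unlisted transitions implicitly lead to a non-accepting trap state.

Because acceptance depends on a position counted from the end, the machine has to buffer the most recent 2 symbols. Make each state the string of the last up-to-2 symbols read; on input `x` shift the window left and append `x`. Accept when the buffered window has length 2 and begins with `1`.
With 7 states:
        0   1  
>  s0   s1  s2 
   s1   s3  s4 
   s2   s5  s6 
   s3   s3  s4 
   s4   s5  s6 
 * s5   s3  s4 
 * s6   s5  s6 
(> = start, * = accepting)

start=s0 accept=s5,s6 s0-0->s1 s0-1->s2 s1-0->s3 s1-1->s4 s2-0->s5 s2-1->s6 s3-0->s3 s3-1->s4 s4-0->s5 s4-1->s6 s5-0->s3 s5-1->s4 s6-0->s5 s6-1->s6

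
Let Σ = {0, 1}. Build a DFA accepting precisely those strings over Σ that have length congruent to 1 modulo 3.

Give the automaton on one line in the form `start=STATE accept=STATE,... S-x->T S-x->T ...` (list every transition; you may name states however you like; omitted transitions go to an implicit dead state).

start=q0 accept=q1 q0-0->q1 q0-1->q1 q1-0->q2 q1-1->q2 q2-0->q0 q2-1->q0

Count input length modulo 3: every symbol advances one step around the cycle q0 → q1 → q2 → q0. Accept at q1.
3 states suffice.
        0   1  
>  q0   q1  q1 
 * q1   q2  q2 
   q2   q0  q0 
(> = start, * = accepting)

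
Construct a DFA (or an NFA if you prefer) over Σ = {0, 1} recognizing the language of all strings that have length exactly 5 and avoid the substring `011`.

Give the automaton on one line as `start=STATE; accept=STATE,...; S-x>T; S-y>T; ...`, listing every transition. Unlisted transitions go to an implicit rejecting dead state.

Run two small machines in parallel and take their product. The first has 7 states tracking the input length, saturating at 6; the second has 4 states tracking partial matches of the forbidden pattern `011`. A product state is a pair (one from each), accepting exactly when both do.
With 22 states:
          0    1  
>  q0     q1   q2 
   q1     q3   q4 
   q2     q3   q5 
   q3     q6   q7 
   q4     q6   q8 
   q5     q6   q9 
   q6    q10  q11 
   q7    q10  q12 
   q8    q12  q12 
   q9    q10  q13 
   q10   q14  q15 
   q11   q14  q16 
   q12   q16  q16 
   q13   q14  q17 
 * q14   q18  q19 
 * q15   q18  q20 
   q16   q20  q20 
 * q17   q18  q21 
   q18   q18  q19 
   q19   q18  q20 
   q20   q20  q20 
   q21   q18  q21 
(> = start, * = accepting)

start=q0; accept=q14,q15,q17; q0-0>q1; q0-1>q2; q1-0>q3; q1-1>q4; q2-0>q3; q2-1>q5; q3-0>q6; q3-1>q7; q4-0>q6; q4-1>q8; q5-0>q6; q5-1>q9; q6-0>q10; q6-1>q11; q7-0>q10; q7-1>q12; q8-0>q12; q8-1>q12; q9-0>q10; q9-1>q13; q10-0>q14; q10-1>q15; q11-0>q14; q11-1>q16; q12-0>q16; q12-1>q16; q13-0>q14; q13-1>q17; q14-0>q18; q14-1>q19; q15-0>q18; q15-1>q20; q16-0>q20; q16-1>q20; q17-0>q18; q17-1>q21; q18-0>q18; q18-1>q19; q19-0>q18; q19-1>q20; q20-0>q20; q20-1>q20; q21-0>q18; q21-1>q21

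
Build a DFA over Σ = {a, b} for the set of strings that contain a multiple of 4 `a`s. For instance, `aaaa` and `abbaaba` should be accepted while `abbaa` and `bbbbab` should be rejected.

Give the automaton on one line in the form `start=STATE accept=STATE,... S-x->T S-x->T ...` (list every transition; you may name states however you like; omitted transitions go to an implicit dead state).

start=q0 accept=q0 q0-a->q1 q0-b->q0 q1-a->q2 q1-b->q1 q2-a->q3 q2-b->q2 q3-a->q0 q3-b->q3

The only thing that matters is how many `a`s have appeared, reduced mod 4. Use one state per residue: q0 for 0, …, q3 for 3. Reading `a` moves to the next residue; anything else stays put. q0 is accepting.
        a   b  
>* q0   q1  q0 
   q1   q2  q1 
   q2   q3  q2 
   q3   q0  q3 
(> = start, * = accepting)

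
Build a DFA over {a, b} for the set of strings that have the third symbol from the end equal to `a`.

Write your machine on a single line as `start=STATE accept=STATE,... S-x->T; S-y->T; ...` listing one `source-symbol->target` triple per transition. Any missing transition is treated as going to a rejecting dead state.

A DFA must remember the last 3 symbols (since which symbol is third-to-last isn't known until the input ends). Use one state per possible window of the last ≤3 symbols; accept from those whose window starts with `a`.
          a    b  
>  q0     q1   q2 
   q1     q3   q4 
   q2     q5   q6 
   q3     q7   q8 
   q4     q9  q10 
   q5    q11  q12 
   q6    q13  q14 
 * q7     q7   q8 
 * q8     q9  q10 
 * q9    q11  q12 
 * q10   q13  q14 
   q11    q7   q8 
   q12    q9  q10 
   q13   q11  q12 
   q14   q13  q14 
(> = start, * = accepting)

start=q0; accept=q7,q8,q9,q10; q0-a->q1; q0-b->q2; q1-a->q3; q1-b->q4; q2-a->q5; q2-b->q6; q3-a->q7; q3-b->q8; q4-a->q9; q4-b->q10; q5-a->q11; q5-b->q12; q6-a->q13; q6-b->q14; q7-a->q7; q7-b->q8; q8-a->q9; q8-b->q10; q9-a->q11; q9-b->q12; q10-a->q13; q10-b->q14; q11-a->q7; q11-b->q8; q12-a->q9; q12-b->q10; q13-a->q11; q13-b->q12; q14-a->q13; q14-b->q14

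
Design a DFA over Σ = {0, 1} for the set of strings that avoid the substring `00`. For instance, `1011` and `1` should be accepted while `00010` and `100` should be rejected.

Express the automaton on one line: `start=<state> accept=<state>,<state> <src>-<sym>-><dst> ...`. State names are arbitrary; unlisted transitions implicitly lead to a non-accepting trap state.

This is the complement of 'contains `00`'. Use the same substring-matching states — q0 through q2 holding how much of `00` has just been matched — but flip the accepting set: everything except the trap q2 accepts.
3 states suffice.
        0   1  
>* q0   q1  q0 
 * q1   q2  q0 
   q2   q2  q2 
(> = start, * = accepting)

start=q0 accept=q0,q1 q0-0->q1 q0-1->q0 q1-0->q2 q1-1->q0 q2-0->q2 q2-1->q2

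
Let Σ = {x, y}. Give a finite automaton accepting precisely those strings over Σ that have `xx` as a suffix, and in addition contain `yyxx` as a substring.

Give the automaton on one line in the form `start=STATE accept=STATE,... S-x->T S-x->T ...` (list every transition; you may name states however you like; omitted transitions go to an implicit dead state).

Build one automaton per condition and run them in lockstep. The first has 3 states tracking how much of the suffix `xx` has currently been matched; the second has 5 states tracking whether and how much of `yyxx` has been seen. A product state is a pair (one from each), accepting exactly when both do. After merging equivalent states the machine shrinks.
With 7 states:
        x   y  
>  q0   q0  q1 
   q1   q0  q2 
   q2   q3  q2 
   q3   q4  q1 
 * q4   q4  q5 
   q5   q6  q5 
   q6   q4  q5 
(> = start, * = accepting)

start=q0 accept=q4 q0-x->q0 q0-y->q1 q1-x->q0 q1-y->q2 q2-x->q3 q2-y->q2 q3-x->q4 q3-y->q1 q4-x->q4 q4-y->q5 q5-x->q6 q5-y->q5 q6-x->q4 q6-y->q5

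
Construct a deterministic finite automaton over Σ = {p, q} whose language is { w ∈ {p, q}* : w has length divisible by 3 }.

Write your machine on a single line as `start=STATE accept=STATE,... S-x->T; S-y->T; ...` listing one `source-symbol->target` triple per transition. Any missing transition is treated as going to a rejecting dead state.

start=S0; accept=S0; S0-p->S1; S0-q->S1; S1-p->S2; S1-q->S2; S2-p->S0; S2-q->S0

Count input length modulo 3: every symbol advances one step around the cycle S0 → S1 → S2 → S0. Accept at S0.
A 3-state machine:
        p   q  
>* S0   S1  S1 
   S1   S2  S2 
   S2   S0  S0 
(> = start, * = accepting)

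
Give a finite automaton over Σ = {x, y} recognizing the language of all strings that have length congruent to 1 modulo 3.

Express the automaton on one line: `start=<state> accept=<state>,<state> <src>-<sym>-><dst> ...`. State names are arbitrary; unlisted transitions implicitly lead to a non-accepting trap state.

Count input length modulo 3: every symbol advances one step around the cycle q0 → q1 → q2 → q0. Accept at q1.
With 3 states:
        x   y  
>  q0   q1  q1 
 * q1   q2  q2 
   q2   q0  q0 
(> = start, * = accepting)

start=q0 accept=q1 q0-x->q1 q0-y->q1 q1-x->q2 q1-y->q2 q2-x->q0 q2-y->q0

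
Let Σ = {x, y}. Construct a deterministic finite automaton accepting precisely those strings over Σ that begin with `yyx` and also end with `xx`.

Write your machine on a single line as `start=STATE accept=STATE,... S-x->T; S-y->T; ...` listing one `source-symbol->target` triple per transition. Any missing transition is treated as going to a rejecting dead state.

Build one automaton per condition and run them in lockstep. One (5 states) tracks whether the input so far still matches the prefix `yyx`; the other (3 states) tracks how much of the suffix `xx` has currently been matched. Each combined state is a pair, one component from each; accept when both components accept. Minimizing collapses redundant product states.
7 states suffice.
       x  y 
>  A   B  C 
   B   B  B 
   C   B  D 
   D   E  B 
   E   F  G 
 * F   F  G 
   G   E  G 
(> = start, * = accepting)

start=A; accept=F; A-x->B; A-y->C; B-x->B; B-y->B; C-x->B; C-y->D; D-x->E; D-y->B; E-x->F; E-y->G; F-x->F; F-y->G; G-x->E; G-y->G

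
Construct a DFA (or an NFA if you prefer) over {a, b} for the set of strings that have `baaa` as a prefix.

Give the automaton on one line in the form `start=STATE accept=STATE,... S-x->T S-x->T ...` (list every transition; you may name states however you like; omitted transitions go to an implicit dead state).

Check the first 4 symbols one by one: q0 through q3 record how many have matched `baaa` so far; any wrong symbol goes to the dead state q5. After all 4 match we enter the accepting sink q4.
6 states suffice.
        a   b  
>  q0   q5  q1 
   q1   q2  q5 
   q2   q3  q5 
   q3   q4  q5 
 * q4   q4  q4 
   q5   q5  q5 
(> = start, * = accepting)

start=q0 accept=q4 q0-a->q5 q0-b->q1 q1-a->q2 q1-b->q5 q2-a->q3 q2-b->q5 q3-a->q4 q3-b->q5 q4-a->q4 q4-b->q4 q5-a->q5 q5-b->q5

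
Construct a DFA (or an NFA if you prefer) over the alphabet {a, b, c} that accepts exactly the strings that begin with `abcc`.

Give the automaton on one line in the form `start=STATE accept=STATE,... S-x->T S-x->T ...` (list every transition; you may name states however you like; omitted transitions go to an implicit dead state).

start=q0 accept=q4 q0-a->q1 q0-b->q5 q0-c->q5 q1-a->q5 q1-b->q2 q1-c->q5 q2-a->q5 q2-b->q5 q2-c->q3 q3-a->q5 q3-b->q5 q3-c->q4 q4-a->q4 q4-b->q4 q4-c->q4 q5-a->q5 q5-b->q5 q5-c->q5

Walk along `abcc` while the input agrees: from q0 take `a` to q1, and so on. Any deviation drops to the rejecting sink q5. Once q4 is reached the prefix is confirmed and every continuation is accepted.
6 states suffice.
        a   b   c  
>  q0   q1  q5  q5 
   q1   q5  q2  q5 
   q2   q5  q5  q3 
   q3   q5  q5  q4 
 * q4   q4  q4  q4 
   q5   q5  q5  q5 
(> = start, * = accepting)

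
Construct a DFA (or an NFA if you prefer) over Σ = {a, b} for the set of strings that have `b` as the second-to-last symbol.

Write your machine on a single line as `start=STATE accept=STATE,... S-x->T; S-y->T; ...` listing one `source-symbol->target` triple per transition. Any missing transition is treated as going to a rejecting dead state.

A DFA must remember the last 2 symbols (since which symbol is second-to-last isn't known until the input ends). Use one state per possible window of the last ≤2 symbols; accept from those whose window starts with `b`.
A 7-state machine:
        a   b  
>  S0   S1  S2 
   S1   S3  S4 
   S2   S5  S6 
   S3   S3  S4 
   S4   S5  S6 
 * S5   S3  S4 
 * S6   S5  S6 
(> = start, * = accepting)

start=S0; accept=S5,S6; S0-a->S1; S0-b->S2; S1-a->S3; S1-b->S4; S2-a->S5; S2-b->S6; S3-a->S3; S3-b->S4; S4-a->S5; S4-b->S6; S5-a->S3; S5-b->S4; S6-a->S5; S6-b->S6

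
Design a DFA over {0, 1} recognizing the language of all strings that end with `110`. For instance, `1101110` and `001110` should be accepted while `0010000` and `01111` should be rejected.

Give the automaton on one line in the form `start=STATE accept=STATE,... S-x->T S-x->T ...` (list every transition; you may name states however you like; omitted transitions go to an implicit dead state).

Let each state record the length of the longest suffix of the input read so far that is also a prefix of `110`. q1 means the last symbol is `1`; q2 means the last 2 symbols are `11`; q3 means the last 3 symbols are `110`. Accept only at q3, where the string currently ends in `110`.
A 4-state machine:
        0   1  
>  q0   q0  q1 
   q1   q0  q2 
   q2   q3  q2 
 * q3   q0  q1 
(> = start, * = accepting)

start=q0 accept=q3 q0-0->q0 q0-1->q1 q1-0->q0 q1-1->q2 q2-0->q3 q2-1->q2 q3-0->q0 q3-1->q1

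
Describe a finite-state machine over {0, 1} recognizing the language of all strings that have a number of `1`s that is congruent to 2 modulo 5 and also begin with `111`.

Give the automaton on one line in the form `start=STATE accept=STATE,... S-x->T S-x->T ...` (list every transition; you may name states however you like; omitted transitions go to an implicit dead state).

start=q0 accept=q8 q0-0->q1 q0-1->q2 q1-0->q1 q1-1->q1 q2-0->q1 q2-1->q3 q3-0->q1 q3-1->q4 q4-0->q4 q4-1->q5 q5-0->q5 q5-1->q6 q6-0->q6 q6-1->q7 q7-0->q7 q7-1->q8 q8-0->q8 q8-1->q4

Build one automaton per condition and run them in lockstep. One (5 states) tracks the count of `1`s modulo 5; the other (5 states) tracks whether the input so far still matches the prefix `111`. Each combined state is a pair, one component from each; accept when both components accept. After merging equivalent states the machine shrinks.
A 9-state machine:
        0   1  
>  q0   q1  q2 
   q1   q1  q1 
   q2   q1  q3 
   q3   q1  q4 
   q4   q4  q5 
   q5   q5  q6 
   q6   q6  q7 
   q7   q7  q8 
 * q8   q8  q4 
(> = start, * = accepting)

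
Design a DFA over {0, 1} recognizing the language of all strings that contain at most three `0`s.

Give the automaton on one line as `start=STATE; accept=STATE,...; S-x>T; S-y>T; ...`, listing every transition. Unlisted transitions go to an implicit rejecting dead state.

start=s0; accept=s0,s1,s2,s3; s0-0>s1; s0-1>s0; s1-0>s2; s1-1>s1; s2-0>s3; s2-1>s2; s3-0>s4; s3-1>s3; s4-0>s4; s4-1>s4

Count `0`s, saturating at 4: states s0 through s3 mean 0 through 3 `0`s seen; s4 means more than 3. Each `0` increments (capped at s4); other symbols loop. Accept from {s0, s1, s2, s3}.
        0   1  
>* s0   s1  s0 
 * s1   s2  s1 
 * s2   s3  s2 
 * s3   s4  s3 
   s4   s4  s4 
(> = start, * = accepting)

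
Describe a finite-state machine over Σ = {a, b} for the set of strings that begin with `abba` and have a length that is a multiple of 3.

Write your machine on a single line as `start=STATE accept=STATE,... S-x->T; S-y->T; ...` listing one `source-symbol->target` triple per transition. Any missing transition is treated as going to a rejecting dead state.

Build one automaton per condition and run them in lockstep. The first has 6 states tracking whether the input so far still matches the prefix `abba`; the second has 3 states tracking the input length modulo 3. A product state is a pair (one from each), accepting exactly when both do. Equivalent product states are then merged.
8 states suffice.
        a   b  
>  q0   q1  q2 
   q1   q2  q3 
   q2   q2  q2 
   q3   q2  q4 
   q4   q5  q2 
   q5   q6  q6 
   q6   q7  q7 
 * q7   q5  q5 
(> = start, * = accepting)

start=q0; accept=q7; q0-a->q1; q0-b->q2; q1-a->q2; q1-b->q3; q2-a->q2; q2-b->q2; q3-a->q2; q3-b->q4; q4-a->q5; q4-b->q2; q5-a->q6; q5-b->q6; q6-a->q7; q6-b->q7; q7-a->q5; q7-b->q5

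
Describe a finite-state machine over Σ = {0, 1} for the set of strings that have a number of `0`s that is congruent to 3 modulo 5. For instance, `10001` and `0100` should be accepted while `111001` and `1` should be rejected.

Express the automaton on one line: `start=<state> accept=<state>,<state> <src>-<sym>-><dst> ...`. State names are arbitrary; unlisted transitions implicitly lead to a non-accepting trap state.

Keep the running count of `0`s modulo 5: each `0` advances along the cycle q0 → q1 → q2 → q3 → q4 → q0 while other symbols loop. Accept at q3.
With 5 states:
        0   1  
>  q0   q1  q0 
   q1   q2  q1 
   q2   q3  q2 
 * q3   q4  q3 
   q4   q0  q4 
(> = start, * = accepting)

start=q0 accept=q3 q0-0->q1 q0-1->q0 q1-0->q2 q1-1->q1 q2-0->q3 q2-1->q2 q3-0->q4 q3-1->q3 q4-0->q0 q4-1->q4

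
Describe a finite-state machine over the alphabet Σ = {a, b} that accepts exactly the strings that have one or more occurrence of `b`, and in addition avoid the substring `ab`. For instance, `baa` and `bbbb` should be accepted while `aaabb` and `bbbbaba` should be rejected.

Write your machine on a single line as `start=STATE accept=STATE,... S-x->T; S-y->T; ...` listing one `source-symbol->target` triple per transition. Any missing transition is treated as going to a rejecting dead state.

start=S0; accept=S2,S3; S0-a->S1; S0-b->S2; S1-a->S1; S1-b->S1; S2-a->S3; S2-b->S2; S3-a->S3; S3-b->S1

Handle the two conditions separately and then intersect. The first has 3 states tracking the count of `b`s, saturating at 2; the second has 3 states tracking partial matches of the forbidden pattern `ab`. A product state is a pair (one from each), accepting exactly when both do. Equivalent product states are then merged.
4 states suffice.
        a   b  
>  S0   S1  S2 
   S1   S1  S1 
 * S2   S3  S2 
 * S3   S3  S1 
(> = start, * = accepting)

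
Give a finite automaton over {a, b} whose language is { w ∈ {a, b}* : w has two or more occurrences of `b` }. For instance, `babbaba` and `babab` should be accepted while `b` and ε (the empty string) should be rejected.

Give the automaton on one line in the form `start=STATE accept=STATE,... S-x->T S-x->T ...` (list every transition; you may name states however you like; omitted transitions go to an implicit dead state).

start=S0 accept=S2,S3 S0-a->S0 S0-b->S1 S1-a->S1 S1-b->S2 S2-a->S2 S2-b->S3 S3-a->S3 S3-b->S3

Count `b`s, saturating at 3: states S0 through S2 mean 0 through 2 `b`s seen; S3 means more than 2. Each `b` increments (capped at S3); other symbols loop. Accept from {S2, S3}.
With 4 states:
        a   b  
>  S0   S0  S1 
   S1   S1  S2 
 * S2   S2  S3 
 * S3   S3  S3 
(> = start, * = accepting)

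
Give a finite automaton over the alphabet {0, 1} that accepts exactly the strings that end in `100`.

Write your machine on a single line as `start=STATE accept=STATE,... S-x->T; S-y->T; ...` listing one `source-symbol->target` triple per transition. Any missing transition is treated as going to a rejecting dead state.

start=S0; accept=S3; S0-0->S0; S0-1->S1; S1-0->S2; S1-1->S1; S2-0->S3; S2-1->S1; S3-0->S0; S3-1->S1

Remember how much of `100` the current input suffix matches. State S0 means no match yet; S1 means the last symbol is `1`; S2 means the last 2 symbols are `10`; S3 means the last 3 symbols are `100`. Only S3 accepts. On a mismatch, fall back to the longest proper suffix that is still a prefix of `100`.
With 4 states:
        0   1  
>  S0   S0  S1 
   S1   S2  S1 
   S2   S3  S1 
 * S3   S0  S1 
(> = start, * = accepting)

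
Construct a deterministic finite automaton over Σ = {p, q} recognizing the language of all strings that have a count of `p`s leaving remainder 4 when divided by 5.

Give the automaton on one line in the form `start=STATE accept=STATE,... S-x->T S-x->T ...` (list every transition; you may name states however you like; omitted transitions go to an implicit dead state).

The only thing that matters is how many `p`s have appeared, reduced mod 5. Use one state per residue: S0 for 0, …, S4 for 4. Reading `p` moves to the next residue; anything else stays put. S4 is accepting.
With 5 states:
        p   q  
>  S0   S1  S0 
   S1   S2  S1 
   S2   S3  S2 
   S3   S4  S3 
 * S4   S0  S4 
(> = start, * = accepting)

start=S0 accept=S4 S0-p->S1 S0-q->S0 S1-p->S2 S1-q->S1 S2-p->S3 S2-q->S2 S3-p->S4 S3-q->S3 S4-p->S0 S4-q->S4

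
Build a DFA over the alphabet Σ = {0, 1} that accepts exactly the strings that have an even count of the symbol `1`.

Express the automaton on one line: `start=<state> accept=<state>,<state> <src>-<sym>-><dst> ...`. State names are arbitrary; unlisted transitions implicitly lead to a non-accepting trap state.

Keep the running count of `1`s modulo 2: each `1` advances along the cycle s0 → s1 → s0 while other symbols loop. Accept at s0.
        0   1  
>* s0   s0  s1 
   s1   s1  s0 
(> = start, * = accepting)

start=s0 accept=s0 s0-0->s0 s0-1->s1 s1-0->s1 s1-1->s0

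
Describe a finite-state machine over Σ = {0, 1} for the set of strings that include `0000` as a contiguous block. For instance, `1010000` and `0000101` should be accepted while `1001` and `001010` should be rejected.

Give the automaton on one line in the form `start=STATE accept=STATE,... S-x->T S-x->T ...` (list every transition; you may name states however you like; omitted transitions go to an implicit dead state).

States s0..s3 record the length of the longest prefix of `0000` that matches the current input suffix. Reaching s4 means `0000` has been seen, and we stay there forever. Accept from s4.
5 states suffice.
        0   1  
>  s0   s1  s0 
   s1   s2  s0 
   s2   s3  s0 
   s3   s4  s0 
 * s4   s4  s4 
(> = start, * = accepting)

start=s0 accept=s4 s0-0->s1 s0-1->s0 s1-0->s2 s1-1->s0 s2-0->s3 s2-1->s0 s3-0->s4 s3-1->s0 s4-0->s4 s4-1->s4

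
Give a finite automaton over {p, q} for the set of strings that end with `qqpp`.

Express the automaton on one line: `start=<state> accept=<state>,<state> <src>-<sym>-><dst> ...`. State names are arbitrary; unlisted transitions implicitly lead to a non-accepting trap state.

start=S0 accept=S4 S0-p->S0 S0-q->S1 S1-p->S0 S1-q->S2 S2-p->S3 S2-q->S2 S3-p->S4 S3-q->S1 S4-p->S0 S4-q->S1

Remember how much of `qqpp` the current input suffix matches. State S0 means no match yet; S1 means the last symbol is `q`; S2 means the last 2 symbols are `qq`; S3 means the last 3 symbols are `qqp`; S4 means the last 4 symbols are `qqpp`. Only S4 accepts. On a mismatch, fall back to the longest proper suffix that is still a prefix of `qqpp`.
With 5 states:
        p   q  
>  S0   S0  S1 
   S1   S0  S2 
   S2   S3  S2 
   S3   S4  S1 
 * S4   S0  S1 
(> = start, * = accepting)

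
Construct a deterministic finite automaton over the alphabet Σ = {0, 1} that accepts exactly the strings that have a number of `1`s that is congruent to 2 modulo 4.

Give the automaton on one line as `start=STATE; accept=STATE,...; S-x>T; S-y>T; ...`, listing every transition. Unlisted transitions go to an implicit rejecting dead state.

Keep the running count of `1`s modulo 4: each `1` advances along the cycle q0 → q1 → q2 → q3 → q0 while other symbols loop. Accept at q2.
A 4-state machine:
        0   1  
>  q0   q0  q1 
   q1   q1  q2 
 * q2   q2  q3 
   q3   q3  q0 
(> = start, * = accepting)

start=q0; accept=q2; q0-0>q0; q0-1>q1; q1-0>q1; q1-1>q2; q2-0>q2; q2-1>q3; q3-0>q3; q3-1>q0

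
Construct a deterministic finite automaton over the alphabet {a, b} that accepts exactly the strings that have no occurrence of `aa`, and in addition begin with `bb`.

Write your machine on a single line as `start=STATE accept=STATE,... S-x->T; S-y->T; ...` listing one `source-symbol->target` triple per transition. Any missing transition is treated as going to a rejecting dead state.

Handle the two conditions separately and then intersect. The first has 3 states tracking partial matches of the forbidden pattern `aa`; the second has 4 states tracking whether the input so far still matches the prefix `bb`. A product state is a pair (one from each), accepting exactly when both do. Minimizing collapses redundant product states.
        a   b  
>  S0   S1  S2 
   S1   S1  S1 
   S2   S1  S3 
 * S3   S4  S3 
 * S4   S1  S3 
(> = start, * = accepting)

start=S0; accept=S3,S4; S0-a->S1; S0-b->S2; S1-a->S1; S1-b->S1; S2-a->S1; S2-b->S3; S3-a->S4; S3-b->S3; S4-a->S1; S4-b->S3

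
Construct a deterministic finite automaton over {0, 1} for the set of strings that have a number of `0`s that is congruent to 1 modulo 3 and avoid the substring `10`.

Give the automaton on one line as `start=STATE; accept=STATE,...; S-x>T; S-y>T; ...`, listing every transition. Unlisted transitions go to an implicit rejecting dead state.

start=s0; accept=s1,s4; s0-0>s1; s0-1>s2; s1-0>s3; s1-1>s4; s2-0>s5; s2-1>s2; s3-0>s0; s3-1>s6; s4-0>s7; s4-1>s4; s5-0>s7; s5-1>s5; s6-0>s8; s6-1>s6; s7-0>s8; s7-1>s7; s8-0>s5; s8-1>s8

Run two small machines in parallel and take their product. One (3 states) tracks the count of `0`s modulo 3; the other (3 states) tracks partial matches of the forbidden pattern `10`. Each combined state is a pair, one component from each; accept when both components accept.
With 9 states:
        0   1  
>  s0   s1  s2 
 * s1   s3  s4 
   s2   s5  s2 
   s3   s0  s6 
 * s4   s7  s4 
   s5   s7  s5 
   s6   s8  s6 
   s7   s8  s7 
   s8   s5  s8 
(> = start, * = accepting)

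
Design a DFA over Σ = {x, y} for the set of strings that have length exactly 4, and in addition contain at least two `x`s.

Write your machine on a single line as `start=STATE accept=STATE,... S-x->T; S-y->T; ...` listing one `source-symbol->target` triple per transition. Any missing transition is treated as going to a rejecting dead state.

start=q0; accept=q9; q0-x->q1; q0-y->q2; q1-x->q3; q1-y->q4; q2-x->q4; q2-y->q5; q3-x->q6; q3-y->q6; q4-x->q6; q4-y->q7; q5-x->q7; q5-y->q8; q6-x->q9; q6-y->q9; q7-x->q9; q7-y->q8; q8-x->q8; q8-y->q8; q9-x->q8; q9-y->q8

Handle the two conditions separately and then intersect. One (6 states) tracks the input length, saturating at 5; the other (4 states) tracks the count of `x`s, saturating at 3. Each combined state is a pair, one component from each; accept when both components accept. Minimizing collapses redundant product states.
A 10-state machine:
        x   y  
>  q0   q1  q2 
   q1   q3  q4 
   q2   q4  q5 
   q3   q6  q6 
   q4   q6  q7 
   q5   q7  q8 
   q6   q9  q9 
   q7   q9  q8 
   q8   q8  q8 
 * q9   q8  q8 
(> = start, * = accepting)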